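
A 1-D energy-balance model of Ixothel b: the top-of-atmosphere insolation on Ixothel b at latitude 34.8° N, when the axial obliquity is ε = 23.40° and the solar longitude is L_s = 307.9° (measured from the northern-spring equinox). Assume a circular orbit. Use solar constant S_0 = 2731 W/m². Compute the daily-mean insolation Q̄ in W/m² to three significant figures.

Solar declination: sin δ = sin ε · sin L_s = sin 23.40° × sin 307.9° = -0.31338, so δ = -18.263°.
cos h₀ = −tan(+34.8°) tan(-18.263°) = 0.2294, h₀ = 1.3394 rad.
Bracket: h₀ sin ϕ sin δ + cos ϕ cos δ sin h₀ = 1.3394×0.57071×-0.31338 + 0.82115×0.94963×0.97334 = -0.239550 + 0.759000 = 0.519450.
Q̄ = (S_0/π) × [bracket] = (2731/π) × 0.519450 = 451.6 W/m².

Q̄ ≈ 452 W/m²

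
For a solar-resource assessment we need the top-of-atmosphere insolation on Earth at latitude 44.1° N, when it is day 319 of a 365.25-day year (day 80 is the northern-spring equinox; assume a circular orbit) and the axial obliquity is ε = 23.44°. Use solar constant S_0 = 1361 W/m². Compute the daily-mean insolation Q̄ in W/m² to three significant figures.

Solar longitude: L_s = 360° × (319 − 80)/365.25 = 235.565°.
sin δ = sin 23.44° × sin 235.565° = -0.32808, so δ = -19.152°.
cos h₀ = −tan(+44.1°) tan(-19.152°) = 0.3366, h₀ = 1.2275 rad.
Bracket: h₀ sin ϕ sin δ + cos ϕ cos δ sin h₀ = 1.2275×0.69591×-0.32808 + 0.71813×0.94465×0.94166 = -0.280256 + 0.638805 = 0.358549.
Q̄ = (S_0/π) × [bracket] = (1361/π) × 0.358549 = 155.3 W/m².

Q̄ ≈ 155 W/m²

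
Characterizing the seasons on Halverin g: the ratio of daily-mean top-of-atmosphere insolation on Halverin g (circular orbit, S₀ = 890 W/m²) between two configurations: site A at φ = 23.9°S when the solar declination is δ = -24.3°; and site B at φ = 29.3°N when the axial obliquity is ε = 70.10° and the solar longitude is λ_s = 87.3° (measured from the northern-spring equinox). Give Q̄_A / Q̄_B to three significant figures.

— Configuration A (φ=-23.9°):
cos H₀ = −tan(-23.9°) tan(-24.300°) = -0.2001, H₀ = 1.7722 rad.
Bracket: H₀ sin φ sin δ + cos φ cos δ sin H₀ = 1.7722×-0.40514×-0.41151 + 0.91425×0.91140×0.97978 = 0.295460 + 0.816399 = 1.111859.
Q̄ = (S₀/π) × [bracket] = (890/π) × 1.111859 = 314.98 W/m².
— Configuration B (φ=+29.3°):
Solar declination: sin δ = sin ε · sin λ_s = sin 70.10° × sin 87.3° = 0.93924, so δ = +69.925°.
cos H₀ = −tan(+29.3°) tan(+69.925°) = -1.5356 ≤ −1 ⇒ polar day, H₀ = π.
Bracket: H₀ sin φ sin δ + cos φ cos δ sin H₀ = 3.1416×0.48938×0.93924 + 0.87207×0.34325×0.00000 = 1.444022 + 0.000000 = 1.444022.
Q̄ = (S₀/π) × [bracket] = (890/π) × 1.444022 = 409.09 W/m².
Ratio Q̄_A / Q̄_B = 314.98 / 409.09 = 0.7700.

Q̄_A / Q̄_B ≈ 0.770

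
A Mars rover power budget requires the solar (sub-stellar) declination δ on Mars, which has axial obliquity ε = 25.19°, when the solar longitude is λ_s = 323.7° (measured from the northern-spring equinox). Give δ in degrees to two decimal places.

δ = -14.59°

sin δ = sin ε · sin λ_s = sin 25.19° × sin 323.7° = -0.251973.
δ = arcsin(-0.251973) = -14.59°.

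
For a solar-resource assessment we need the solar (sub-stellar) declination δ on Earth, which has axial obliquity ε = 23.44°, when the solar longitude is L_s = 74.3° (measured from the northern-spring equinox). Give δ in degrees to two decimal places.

δ = +22.52°

sin δ = sin ε · sin L_s = sin 23.44° × sin 74.3° = 0.382948.
δ = arcsin(0.382948) = +22.52°.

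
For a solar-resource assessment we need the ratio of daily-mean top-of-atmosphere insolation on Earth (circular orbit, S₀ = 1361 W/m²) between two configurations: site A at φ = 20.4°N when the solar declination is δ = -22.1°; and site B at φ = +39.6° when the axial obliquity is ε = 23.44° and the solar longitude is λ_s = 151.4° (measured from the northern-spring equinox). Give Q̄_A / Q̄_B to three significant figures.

Q̄_A / Q̄_B ≈ 0.703

— Configuration A (φ=+20.4°):
cos H₀ = −tan(+20.4°) tan(-22.100°) = 0.1510, H₀ = 1.4192 rad.
Bracket: H₀ sin φ sin δ + cos φ cos δ sin H₀ = 1.4192×0.34857×-0.37622 + 0.93728×0.92653×0.98853 = -0.186112 + 0.858457 = 0.672345.
Q̄ = (S₀/π) × [bracket] = (1361/π) × 0.672345 = 291.27 W/m².
— Configuration B (φ=+39.6°):
Solar declination: sin δ = sin ε · sin λ_s = sin 23.44° × sin 151.4° = 0.19042, so δ = +10.977°.
cos H₀ = −tan(+39.6°) tan(+10.977°) = -0.1605, H₀ = 1.7320 rad.
Bracket: H₀ sin φ sin δ + cos φ cos δ sin H₀ = 1.7320×0.63742×0.19042 + 0.77051×0.98170×0.98704 = 0.210226 + 0.746607 = 0.956833.
Q̄ = (S₀/π) × [bracket] = (1361/π) × 0.956833 = 414.52 W/m².
Ratio Q̄_A / Q̄_B = 291.27 / 414.52 = 0.7027.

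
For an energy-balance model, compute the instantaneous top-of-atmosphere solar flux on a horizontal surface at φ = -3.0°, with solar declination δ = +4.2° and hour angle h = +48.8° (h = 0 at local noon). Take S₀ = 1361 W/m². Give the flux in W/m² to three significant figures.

cos θ_z = sin φ sin δ + cos φ cos δ cos h = -0.003833 + 0.656020 = 0.652187.
Flux = S₀ · cos θ_z = 1361 × 0.652187 = 887.6 W/m².

888 W/m²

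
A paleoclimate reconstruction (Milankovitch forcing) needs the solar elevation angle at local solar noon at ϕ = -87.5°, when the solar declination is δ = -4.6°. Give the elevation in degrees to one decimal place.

At local noon the hour angle is zero, so the zenith angle equals |ϕ − δ| = |-87.5° − (-4.600°)| = 82.900°.
Elevation = 90° − 82.900° = 7.1°.

7.1°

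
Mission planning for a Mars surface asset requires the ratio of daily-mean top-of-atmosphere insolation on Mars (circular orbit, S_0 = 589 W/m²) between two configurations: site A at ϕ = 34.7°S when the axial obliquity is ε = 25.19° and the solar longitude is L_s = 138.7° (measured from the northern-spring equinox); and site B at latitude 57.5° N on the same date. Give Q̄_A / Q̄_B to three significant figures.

Q̄_A / Q̄_B ≈ 0.587

— Configuration A (ϕ=-34.7°):
Solar declination: sin δ = sin ε · sin L_s = sin 25.19° × sin 138.7° = 0.28091, so δ = +16.315°.
cos h₀ = −tan(-34.7°) tan(+16.315°) = 0.2027, h₀ = 1.3667 rad.
Bracket: h₀ sin ϕ sin δ + cos ϕ cos δ sin h₀ = 1.3667×-0.56928×0.28091 + 0.82214×0.95973×0.97925 = -0.218558 + 0.772660 = 0.554102.
Q̄ = (S_0/π) × [bracket] = (589/π) × 0.554102 = 103.89 W/m².
— Configuration B (ϕ=+57.5°):
cos h₀ = −tan(+57.5°) tan(+16.315°) = -0.4594, h₀ = 2.0482 rad.
Bracket: h₀ sin ϕ sin δ + cos ϕ cos δ sin h₀ = 2.0482×0.84339×0.28091 + 0.53730×0.95973×0.88821 = 0.485253 + 0.458017 = 0.943270.
Q̄ = (S_0/π) × [bracket] = (589/π) × 0.943270 = 176.85 W/m².
Ratio Q̄_A / Q̄_B = 103.89 / 176.85 = 0.5874.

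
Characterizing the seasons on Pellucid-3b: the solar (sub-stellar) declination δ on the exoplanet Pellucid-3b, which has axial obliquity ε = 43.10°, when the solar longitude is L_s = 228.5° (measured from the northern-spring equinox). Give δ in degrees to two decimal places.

sin δ = sin ε · sin L_s = sin 43.10° × sin 228.5° = -0.511742.
δ = arcsin(-0.511742) = -30.78°.

δ = -30.78°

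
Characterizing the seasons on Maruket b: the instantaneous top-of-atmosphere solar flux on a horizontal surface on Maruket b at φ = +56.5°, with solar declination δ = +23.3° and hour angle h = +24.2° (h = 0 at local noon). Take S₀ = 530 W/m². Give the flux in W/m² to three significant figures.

420 W/m²

cos θ_z = sin φ sin δ + cos φ cos δ cos h = 0.329840 + 0.462376 = 0.792216.
Flux = S₀ · cos θ_z = 530 × 0.792216 = 419.9 W/m².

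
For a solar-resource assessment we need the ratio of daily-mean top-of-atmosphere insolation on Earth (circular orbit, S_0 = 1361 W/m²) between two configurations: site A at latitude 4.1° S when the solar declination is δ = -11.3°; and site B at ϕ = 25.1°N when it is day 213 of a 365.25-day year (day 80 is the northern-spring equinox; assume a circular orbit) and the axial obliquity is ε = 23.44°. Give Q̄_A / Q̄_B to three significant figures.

Q̄_A / Q̄_B ≈ 0.932

— Configuration A (ϕ=-4.1°):
cos h₀ = −tan(-4.1°) tan(-11.300°) = -0.0143, h₀ = 1.5851 rad.
Bracket: h₀ sin ϕ sin δ + cos ϕ cos δ sin h₀ = 1.5851×-0.07150×-0.19595 + 0.99744×0.98061×0.99990 = 0.022208 + 0.978002 = 1.000210.
Q̄ = (S_0/π) × [bracket] = (1361/π) × 1.000210 = 433.31 W/m².
— Configuration B (ϕ=+25.1°):
Solar longitude: L_s = 360° × (213 − 80)/365.25 = 131.088°.
sin δ = sin 23.44° × sin 131.088° = 0.29981, so δ = +17.446°.
cos h₀ = −tan(+25.1°) tan(+17.446°) = -0.1472, h₀ = 1.7185 rad.
Bracket: h₀ sin ϕ sin δ + cos ϕ cos δ sin h₀ = 1.7185×0.42420×0.29981 + 0.90557×0.95400×0.98910 = 0.218558 + 0.854497 = 1.073055.
Q̄ = (S_0/π) × [bracket] = (1361/π) × 1.073055 = 464.87 W/m².
Ratio Q̄_A / Q̄_B = 433.31 / 464.87 = 0.9321.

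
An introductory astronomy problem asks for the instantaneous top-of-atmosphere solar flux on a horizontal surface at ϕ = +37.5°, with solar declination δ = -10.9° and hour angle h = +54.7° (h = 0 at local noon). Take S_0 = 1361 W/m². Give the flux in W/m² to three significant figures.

456 W/m²

cos θ_z = sin ϕ sin δ + cos ϕ cos δ cos h = -0.115114 + 0.450174 = 0.335060.
Flux = S_0 · cos θ_z = 1361 × 0.335060 = 456.0 W/m².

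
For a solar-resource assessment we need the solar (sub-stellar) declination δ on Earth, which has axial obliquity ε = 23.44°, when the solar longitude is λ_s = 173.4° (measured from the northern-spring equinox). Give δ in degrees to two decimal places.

δ = +2.62°

sin δ = sin ε · sin λ_s = sin 23.44° × sin 173.4° = 0.045721.
δ = arcsin(0.045721) = +2.62°.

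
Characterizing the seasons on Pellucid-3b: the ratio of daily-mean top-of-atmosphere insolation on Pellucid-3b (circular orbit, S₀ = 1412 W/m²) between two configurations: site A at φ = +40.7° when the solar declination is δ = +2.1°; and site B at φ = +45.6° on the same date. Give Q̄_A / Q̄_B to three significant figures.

Q̄_A / Q̄_B ≈ 1.07

— Configuration A (φ=+40.7°):
cos H₀ = −tan(+40.7°) tan(+2.100°) = -0.0315, H₀ = 1.6023 rad.
Bracket: H₀ sin φ sin δ + cos φ cos δ sin H₀ = 1.6023×0.65210×0.03664 + 0.75813×0.99933×0.99950 = 0.038284 + 0.757243 = 0.795527.
Q̄ = (S₀/π) × [bracket] = (1412/π) × 0.795527 = 357.55 W/m².
— Configuration B (φ=+45.6°):
cos H₀ = −tan(+45.6°) tan(+2.100°) = -0.0374, H₀ = 1.6082 rad.
Bracket: H₀ sin φ sin δ + cos φ cos δ sin H₀ = 1.6082×0.71447×0.03664 + 0.69966×0.99933×0.99930 = 0.042100 + 0.698702 = 0.740802.
Q̄ = (S₀/π) × [bracket] = (1412/π) × 0.740802 = 332.96 W/m².
Ratio Q̄_A / Q̄_B = 357.55 / 332.96 = 1.074.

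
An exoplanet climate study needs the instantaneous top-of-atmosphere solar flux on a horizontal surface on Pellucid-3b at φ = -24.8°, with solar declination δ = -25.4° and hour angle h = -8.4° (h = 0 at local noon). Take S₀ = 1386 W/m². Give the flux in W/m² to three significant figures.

1.37e+03 W/m²

cos θ_z = sin φ sin δ + cos φ cos δ cos h = 0.179918 + 0.811230 = 0.991148.
Flux = S₀ · cos θ_z = 1386 × 0.991148 = 1374 W/m².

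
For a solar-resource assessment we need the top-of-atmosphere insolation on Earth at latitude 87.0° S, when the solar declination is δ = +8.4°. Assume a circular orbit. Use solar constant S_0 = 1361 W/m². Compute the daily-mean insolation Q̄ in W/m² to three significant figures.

cos h₀ = −tan(-87.0°) tan(+8.400°) = 2.8177 ≥ 1 ⇒ polar night, h₀ = 0 and Q̄ = 0.

Q̄ ≈ 0.00 W/m²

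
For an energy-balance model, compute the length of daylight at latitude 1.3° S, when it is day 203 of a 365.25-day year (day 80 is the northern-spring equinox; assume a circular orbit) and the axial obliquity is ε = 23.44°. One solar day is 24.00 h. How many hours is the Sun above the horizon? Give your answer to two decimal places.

11.94 h

Solar longitude: λ_s = 360° × (203 − 80)/365.25 = 121.232°.
sin δ = sin 23.44° × sin 121.232° = 0.34014, so δ = +19.885°.
cos H₀ = −tan φ · tan δ = −tan(-1.3°) × tan(+19.885°) = 0.0082, so H₀ = 1.5626 rad = 89.53°.
Daylight = 2H₀/(2π) × 24.00 h = (1.5626/π) × 24.00 = 11.94 h.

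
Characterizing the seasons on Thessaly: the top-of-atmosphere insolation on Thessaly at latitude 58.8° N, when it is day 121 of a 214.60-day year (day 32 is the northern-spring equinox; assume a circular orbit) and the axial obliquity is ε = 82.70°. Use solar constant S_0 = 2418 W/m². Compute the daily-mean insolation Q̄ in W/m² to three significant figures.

Solar longitude: L_s = 360° × (121 − 32)/214.60 = 149.301°.
sin δ = sin 82.70° × sin 149.301° = 0.50639, so δ = +30.424°.
cos h₀ = −tan(+58.8°) tan(+30.424°) = -0.9697, h₀ = 2.8947 rad.
Bracket: h₀ sin ϕ sin δ + cos ϕ cos δ sin h₀ = 2.8947×0.85536×0.50639 + 0.51803×0.86230×0.24443 = 1.253827 + 0.109186 = 1.363013.
Q̄ = (S_0/π) × [bracket] = (2418/π) × 1.363013 = 1049 W/m².

Q̄ ≈ 1.05e+03 W/m²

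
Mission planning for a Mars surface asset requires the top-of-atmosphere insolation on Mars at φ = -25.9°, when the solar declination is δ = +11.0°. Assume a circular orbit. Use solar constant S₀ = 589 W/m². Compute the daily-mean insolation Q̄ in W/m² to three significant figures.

cos H₀ = −tan(-25.9°) tan(+11.000°) = 0.0944, H₀ = 1.4763 rad.
Bracket: H₀ sin φ sin δ + cos φ cos δ sin H₀ = 1.4763×-0.43680×0.19081 + 0.89956×0.98163×0.99554 = -0.123043 + 0.879097 = 0.756054.
Q̄ = (S₀/π) × [bracket] = (589/π) × 0.756054 = 141.7 W/m².

Q̄ ≈ 142 W/m²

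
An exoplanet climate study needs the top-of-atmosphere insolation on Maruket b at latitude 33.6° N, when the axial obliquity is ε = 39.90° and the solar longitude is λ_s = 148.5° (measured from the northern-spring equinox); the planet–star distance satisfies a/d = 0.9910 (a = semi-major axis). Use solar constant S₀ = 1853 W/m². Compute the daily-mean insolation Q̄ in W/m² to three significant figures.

Solar declination: sin δ = sin ε · sin λ_s = sin 39.90° × sin 148.5° = 0.33516, so δ = +19.582°.
cos H₀ = −tan(+33.6°) tan(+19.582°) = -0.2363, H₀ = 1.8094 rad.
Bracket: H₀ sin φ sin δ + cos φ cos δ sin H₀ = 1.8094×0.55339×0.33516 + 0.83292×0.94216×0.97167 = 0.335597 + 0.762512 = 1.098109.
Inverse-square distance factor (a/d)² = 0.9910² = 0.982081.
Q̄ = (S₀/π) × 0.982081 × [bracket] = (1853/π) × 0.982081 × 1.098109 = 636.1 W/m².

Q̄ ≈ 636 W/m²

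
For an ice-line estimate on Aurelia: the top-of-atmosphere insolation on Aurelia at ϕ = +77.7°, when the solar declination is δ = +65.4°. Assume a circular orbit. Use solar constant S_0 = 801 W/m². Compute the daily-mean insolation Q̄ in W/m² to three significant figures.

cos h₀ = −tan(+77.7°) tan(+65.400°) = -10.0176 ≤ −1 ⇒ polar day, h₀ = π.
Bracket: h₀ sin ϕ sin δ + cos ϕ cos δ sin h₀ = 3.1416×0.97705×0.90924 + 0.21303×0.41628×0.00000 = 2.790912 + 0.000000 = 2.790912.
Q̄ = (S_0/π) × [bracket] = (801/π) × 2.790912 = 711.6 W/m².

Q̄ ≈ 712 W/m²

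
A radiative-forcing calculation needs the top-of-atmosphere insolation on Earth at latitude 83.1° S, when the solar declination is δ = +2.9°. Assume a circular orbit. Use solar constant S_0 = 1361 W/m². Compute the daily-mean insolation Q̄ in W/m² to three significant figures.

Q̄ ≈ 22.4 W/m²

cos h₀ = −tan(-83.1°) tan(+2.900°) = 0.4186, h₀ = 1.1389 rad.
Bracket: h₀ sin ϕ sin δ + cos ϕ cos δ sin h₀ = 1.1389×-0.99276×0.05059 + 0.12014×0.99872×0.90816 = -0.057200 + 0.108967 = 0.051767.
Q̄ = (S_0/π) × [bracket] = (1361/π) × 0.051767 = 22.43 W/m².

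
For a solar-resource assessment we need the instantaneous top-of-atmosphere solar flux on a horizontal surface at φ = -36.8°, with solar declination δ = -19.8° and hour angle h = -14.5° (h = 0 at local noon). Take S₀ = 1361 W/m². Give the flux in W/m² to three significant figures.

cos θ_z = sin φ sin δ + cos φ cos δ cos h = 0.202912 + 0.729395 = 0.932307.
Flux = S₀ · cos θ_z = 1361 × 0.932307 = 1269 W/m².

1.27e+03 W/m²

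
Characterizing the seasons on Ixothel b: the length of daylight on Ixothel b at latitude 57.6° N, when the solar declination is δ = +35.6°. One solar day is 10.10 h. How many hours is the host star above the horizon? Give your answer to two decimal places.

10.10 h

Sunrise equation: cos h₀ = −tan ϕ · tan δ = -1.1281 ≤ −1, so the host star never sets (polar day) and h₀ = π.
Daylight = 2h₀/(2π) × 10.10 h = (3.1416/π) × 10.10 = 10.10 h.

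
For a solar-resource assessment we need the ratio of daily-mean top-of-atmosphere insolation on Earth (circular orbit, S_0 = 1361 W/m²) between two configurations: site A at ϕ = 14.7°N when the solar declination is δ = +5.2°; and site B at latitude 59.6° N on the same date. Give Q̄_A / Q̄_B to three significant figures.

— Configuration A (ϕ=+14.7°):
cos h₀ = −tan(+14.7°) tan(+5.200°) = -0.0239, h₀ = 1.5947 rad.
Bracket: h₀ sin ϕ sin δ + cos ϕ cos δ sin h₀ = 1.5947×0.25376×0.09063 + 0.96727×0.99588×0.99971 = 0.036675 + 0.963005 = 0.999680.
Q̄ = (S_0/π) × [bracket] = (1361/π) × 0.999680 = 433.08 W/m².
— Configuration B (ϕ=+59.6°):
cos h₀ = −tan(+59.6°) tan(+5.200°) = -0.1551, h₀ = 1.7265 rad.
Bracket: h₀ sin ϕ sin δ + cos ϕ cos δ sin h₀ = 1.7265×0.86251×0.09063 + 0.50603×0.99588×0.98790 = 0.134959 + 0.497847 = 0.632806.
Q̄ = (S_0/π) × [bracket] = (1361/π) × 0.632806 = 274.14 W/m².
Ratio Q̄_A / Q̄_B = 433.08 / 274.14 = 1.580.

Q̄_A / Q̄_B ≈ 1.58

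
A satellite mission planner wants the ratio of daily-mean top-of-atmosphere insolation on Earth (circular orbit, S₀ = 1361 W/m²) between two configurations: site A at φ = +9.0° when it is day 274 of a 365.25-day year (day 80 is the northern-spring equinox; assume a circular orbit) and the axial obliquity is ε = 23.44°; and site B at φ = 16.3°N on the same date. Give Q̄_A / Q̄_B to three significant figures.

— Configuration A (φ=+9.0°):
Solar longitude: λ_s = 360° × (274 − 80)/365.25 = 191.211°.
sin δ = sin 23.44° × sin 191.211° = -0.07734, so δ = -4.436°.
cos H₀ = −tan(+9.0°) tan(-4.436°) = 0.0123, H₀ = 1.5585 rad.
Bracket: H₀ sin φ sin δ + cos φ cos δ sin H₀ = 1.5585×0.15643×-0.07734 + 0.98769×0.99700×0.99992 = -0.018855 + 0.984648 = 0.965793.
Q̄ = (S₀/π) × [bracket] = (1361/π) × 0.965793 = 418.40 W/m².
— Configuration B (φ=+16.3°):
cos H₀ = −tan(+16.3°) tan(-4.436°) = 0.0227, H₀ = 1.5481 rad.
Bracket: H₀ sin φ sin δ + cos φ cos δ sin H₀ = 1.5481×0.28067×-0.07734 + 0.95981×0.99700×0.99974 = -0.033605 + 0.956682 = 0.923077.
Q̄ = (S₀/π) × [bracket] = (1361/π) × 0.923077 = 399.90 W/m².
Ratio Q̄_A / Q̄_B = 418.40 / 399.90 = 1.046.

Q̄_A / Q̄_B ≈ 1.05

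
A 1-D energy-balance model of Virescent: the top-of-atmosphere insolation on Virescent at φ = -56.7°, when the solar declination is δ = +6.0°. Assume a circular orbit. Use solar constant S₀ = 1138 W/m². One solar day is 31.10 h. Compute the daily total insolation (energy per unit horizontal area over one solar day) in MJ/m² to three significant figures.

16.9 MJ/m²

cos H₀ = −tan(-56.7°) tan(+6.000°) = 0.1600, H₀ = 1.4101 rad.
Bracket: H₀ sin φ sin δ + cos φ cos δ sin H₀ = 1.4101×-0.83581×0.10453 + 0.54902×0.99452×0.98712 = -0.123197 + 0.538979 = 0.415782.
Q̄ = (S₀/π) × [bracket] = (1138/π) × 0.415782 = 150.61 W/m².
Daily total = Q̄ × 31.10 h × 3600 s/h = 150.61 × 31.10 × 3600 / 10⁶ = 16.86 MJ/m².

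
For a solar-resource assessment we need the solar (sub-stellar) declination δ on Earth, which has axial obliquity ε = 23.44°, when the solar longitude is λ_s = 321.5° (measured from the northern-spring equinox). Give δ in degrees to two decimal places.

sin δ = sin ε · sin λ_s = sin 23.44° × sin 321.5° = -0.247629.
δ = arcsin(-0.247629) = -14.34°.

δ = -14.34°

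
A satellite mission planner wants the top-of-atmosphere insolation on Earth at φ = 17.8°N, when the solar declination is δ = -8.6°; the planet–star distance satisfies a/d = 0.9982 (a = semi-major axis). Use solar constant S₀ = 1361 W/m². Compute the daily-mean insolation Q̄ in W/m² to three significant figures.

cos H₀ = −tan(+17.8°) tan(-8.600°) = 0.0486, H₀ = 1.5222 rad.
Bracket: H₀ sin φ sin δ + cos φ cos δ sin H₀ = 1.5222×0.30570×-0.14954 + 0.95213×0.98876×0.99882 = -0.069586 + 0.940317 = 0.870731.
Inverse-square distance factor (a/d)² = 0.9982² = 0.996403.
Q̄ = (S₀/π) × 0.996403 × [bracket] = (1361/π) × 0.996403 × 0.870731 = 375.9 W/m².

Q̄ ≈ 376 W/m²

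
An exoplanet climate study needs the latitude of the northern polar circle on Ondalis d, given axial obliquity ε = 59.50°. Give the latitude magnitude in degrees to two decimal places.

The polar circle is the lowest latitude that experiences at least one full rotation of continuous daylight at the northern-summer solstice; it lies at |φ| = 90° − ε = 90° − 59.50° = 30.50°.

30.50°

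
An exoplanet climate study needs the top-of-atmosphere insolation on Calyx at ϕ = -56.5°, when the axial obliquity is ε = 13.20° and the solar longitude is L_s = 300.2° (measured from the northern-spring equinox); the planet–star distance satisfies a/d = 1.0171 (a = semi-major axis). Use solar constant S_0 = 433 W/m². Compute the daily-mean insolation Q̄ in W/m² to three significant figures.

Q̄ ≈ 118 W/m²

Solar declination: sin δ = sin ε · sin L_s = sin 13.20° × sin 300.2° = -0.19736, so δ = -11.382°.
cos h₀ = −tan(-56.5°) tan(-11.382°) = -0.3042, h₀ = 1.8799 rad.
Bracket: h₀ sin ϕ sin δ + cos ϕ cos δ sin h₀ = 1.8799×-0.83389×-0.19736 + 0.55194×0.98033×0.95262 = 0.309387 + 0.515447 = 0.824834.
Inverse-square distance factor (a/d)² = 1.0171² = 1.034492.
Q̄ = (S_0/π) × 1.034492 × [bracket] = (433/π) × 1.034492 × 0.824834 = 117.6 W/m².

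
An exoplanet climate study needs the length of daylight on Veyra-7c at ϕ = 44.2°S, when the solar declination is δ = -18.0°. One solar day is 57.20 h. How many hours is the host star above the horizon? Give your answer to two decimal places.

34.45 h

cos h₀ = −tan ϕ · tan δ = −tan(-44.2°) × tan(-18.000°) = -0.3160, so h₀ = 1.8923 rad = 108.42°.
Daylight = 2h₀/(2π) × 57.20 h = (1.8923/π) × 57.20 = 34.45 h.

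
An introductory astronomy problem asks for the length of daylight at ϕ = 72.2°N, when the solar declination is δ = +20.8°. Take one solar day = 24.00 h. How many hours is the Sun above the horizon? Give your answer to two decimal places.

24.00 h

Sunrise equation: cos h₀ = −tan ϕ · tan δ = -1.1831 ≤ −1, so the Sun never sets (polar day) and h₀ = π.
Daylight = 2h₀/(2π) × 24.00 h = (3.1416/π) × 24.00 = 24.00 h.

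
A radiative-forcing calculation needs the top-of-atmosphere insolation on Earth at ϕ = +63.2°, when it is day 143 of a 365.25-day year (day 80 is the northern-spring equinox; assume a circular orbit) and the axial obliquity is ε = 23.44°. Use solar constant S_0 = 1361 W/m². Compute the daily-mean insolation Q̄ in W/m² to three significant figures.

Q̄ ≈ 450 W/m²

Solar longitude: L_s = 360° × (143 − 80)/365.25 = 62.094°.
sin δ = sin 23.44° × sin 62.094° = 0.35153, so δ = +20.581°.
cos h₀ = −tan(+63.2°) tan(+20.581°) = -0.7434, h₀ = 2.4089 rad.
Bracket: h₀ sin ϕ sin δ + cos ϕ cos δ sin h₀ = 2.4089×0.89259×0.35153 + 0.45088×0.93618×0.66889 = 0.755846 + 0.282342 = 1.038188.
Q̄ = (S_0/π) × [bracket] = (1361/π) × 1.038188 = 449.8 W/m².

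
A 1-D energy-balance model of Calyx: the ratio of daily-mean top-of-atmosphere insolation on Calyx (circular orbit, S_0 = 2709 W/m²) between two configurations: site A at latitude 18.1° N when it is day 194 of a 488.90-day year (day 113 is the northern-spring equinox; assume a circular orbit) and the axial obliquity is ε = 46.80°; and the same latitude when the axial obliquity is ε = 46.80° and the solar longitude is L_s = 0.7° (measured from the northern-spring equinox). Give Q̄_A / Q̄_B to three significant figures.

— Configuration A (ϕ=+18.1°):
Solar longitude: L_s = 360° × (194 − 113)/488.90 = 59.644°.
sin δ = sin 46.80° × sin 59.644° = 0.62903, so δ = +38.979°.
cos h₀ = −tan(+18.1°) tan(+38.979°) = -0.2645, h₀ = 1.8385 rad.
Bracket: h₀ sin ϕ sin δ + cos ϕ cos δ sin h₀ = 1.8385×0.31068×0.62903 + 0.95052×0.77738×0.96439 = 0.359293 + 0.712602 = 1.071895.
Q̄ = (S_0/π) × [bracket] = (2709/π) × 1.071895 = 924.30 W/m².
— Configuration B (ϕ=+18.1°):
Solar declination: sin δ = sin ε · sin L_s = sin 46.80° × sin 0.7° = 0.00891, so δ = +0.510°.
cos h₀ = −tan(+18.1°) tan(+0.510°) = -0.0029, h₀ = 1.5737 rad.
Bracket: h₀ sin ϕ sin δ + cos ϕ cos δ sin h₀ = 1.5737×0.31068×0.00891 + 0.95052×0.99996×1.00000 = 0.004356 + 0.950482 = 0.954838.
Q̄ = (S_0/π) × [bracket] = (2709/π) × 0.954838 = 823.36 W/m².
Ratio Q̄_A / Q̄_B = 924.30 / 823.36 = 1.123.

Q̄_A / Q̄_B ≈ 1.12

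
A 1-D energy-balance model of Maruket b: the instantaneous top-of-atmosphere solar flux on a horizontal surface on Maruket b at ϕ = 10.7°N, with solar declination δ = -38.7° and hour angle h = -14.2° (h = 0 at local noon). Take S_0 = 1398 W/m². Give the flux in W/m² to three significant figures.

877 W/m²

cos θ_z = sin ϕ sin δ + cos ϕ cos δ cos h = -0.116087 + 0.743430 = 0.627343.
Flux = S_0 · cos θ_z = 1398 × 0.627343 = 877.0 W/m².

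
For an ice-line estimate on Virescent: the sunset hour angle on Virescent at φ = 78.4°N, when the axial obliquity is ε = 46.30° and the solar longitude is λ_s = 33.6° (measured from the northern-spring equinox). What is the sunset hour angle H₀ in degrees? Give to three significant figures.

Solar declination: sin δ = sin ε · sin λ_s = sin 46.30° × sin 33.6° = 0.40008, so δ = +23.583°.
Sunrise equation: cos H₀ = −tan φ · tan δ = -2.1267 ≤ −1, so the host star never sets (polar day) and H₀ = π.

H₀ = 180°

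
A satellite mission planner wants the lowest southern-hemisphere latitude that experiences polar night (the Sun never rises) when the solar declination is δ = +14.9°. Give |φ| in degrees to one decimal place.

|φ| = 75.1°

Polar night requires cos H₀ = −tan φ tan δ ≥ 1, i.e. tan φ tan δ ≤ −1.
The boundary is |tan φ| · |tan δ| = 1, so |φ| = 90° − |δ| = 90° − 14.9° = 75.1° in the southern hemisphere.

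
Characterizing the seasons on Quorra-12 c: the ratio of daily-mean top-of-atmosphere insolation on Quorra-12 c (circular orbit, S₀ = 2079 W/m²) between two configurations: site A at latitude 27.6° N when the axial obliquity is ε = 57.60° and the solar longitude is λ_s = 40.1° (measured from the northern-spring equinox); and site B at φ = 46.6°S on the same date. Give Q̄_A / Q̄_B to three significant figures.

Q̄_A / Q̄_B ≈ 12.1

— Configuration A (φ=+27.6°):
Solar declination: sin δ = sin ε · sin λ_s = sin 57.60° × sin 40.1° = 0.54385, so δ = +32.946°.
cos H₀ = −tan(+27.6°) tan(+32.946°) = -0.3388, H₀ = 1.9164 rad.
Bracket: H₀ sin φ sin δ + cos φ cos δ sin H₀ = 1.9164×0.46330×0.54385 + 0.88620×0.83918×0.94086 = 0.482867 + 0.699700 = 1.182567.
Q̄ = (S₀/π) × [bracket] = (2079/π) × 1.182567 = 782.58 W/m².
— Configuration B (φ=-46.6°):
cos H₀ = −tan(-46.6°) tan(+32.946°) = 0.6853, H₀ = 0.8158 rad.
Bracket: H₀ sin φ sin δ + cos φ cos δ sin H₀ = 0.8158×-0.72657×0.54385 + 0.68709×0.83918×0.72824 = -0.322359 + 0.419897 = 0.097538.
Q̄ = (S₀/π) × [bracket] = (2079/π) × 0.097538 = 64.547 W/m².
Ratio Q̄_A / Q̄_B = 782.58 / 64.547 = 12.12.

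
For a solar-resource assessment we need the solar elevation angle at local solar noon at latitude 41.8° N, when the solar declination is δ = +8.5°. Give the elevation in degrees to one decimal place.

56.7°

At local noon the hour angle is zero, so the zenith angle equals |φ − δ| = |+41.8° − (+8.500°)| = 33.300°.
Elevation = 90° − 33.300° = 56.7°.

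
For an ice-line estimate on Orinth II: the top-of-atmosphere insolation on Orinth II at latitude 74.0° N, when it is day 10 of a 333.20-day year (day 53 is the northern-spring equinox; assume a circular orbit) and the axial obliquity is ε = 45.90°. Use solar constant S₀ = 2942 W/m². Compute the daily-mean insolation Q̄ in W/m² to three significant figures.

Solar longitude: λ_s = 360° × (10 − 53)/333.20 = -46.459°, i.e. -46.459° + 360° = 313.541°.
sin δ = sin 45.90° × sin 313.541° = -0.52055, so δ = -31.369°.
cos H₀ = −tan(+74.0°) tan(-31.369°) = 2.1262 ≥ 1 ⇒ polar night, H₀ = 0 and Q̄ = 0.

Q̄ ≈ 0.00 W/m²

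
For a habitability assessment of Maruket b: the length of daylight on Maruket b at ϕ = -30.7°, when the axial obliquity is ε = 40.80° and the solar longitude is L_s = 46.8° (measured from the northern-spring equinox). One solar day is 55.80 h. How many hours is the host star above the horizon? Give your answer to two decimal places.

22.08 h

Solar declination: sin δ = sin ε · sin L_s = sin 40.80° × sin 46.8° = 0.47632, so δ = +28.446°.
cos h₀ = −tan ϕ · tan δ = −tan(-30.7°) × tan(+28.446°) = 0.3217, so h₀ = 1.2433 rad = 71.24°.
Daylight = 2h₀/(2π) × 55.80 h = (1.2433/π) × 55.80 = 22.08 h.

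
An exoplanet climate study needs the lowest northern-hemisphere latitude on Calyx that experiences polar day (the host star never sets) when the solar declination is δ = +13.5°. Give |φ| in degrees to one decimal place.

|φ| = 76.5°

Polar day requires cos H₀ = −tan φ tan δ ≤ −1, i.e. tan φ tan δ ≥ 1.
The boundary is |tan φ| · |tan δ| = 1, so |φ| = 90° − |δ| = 90° − 13.5° = 76.5° in the northern hemisphere.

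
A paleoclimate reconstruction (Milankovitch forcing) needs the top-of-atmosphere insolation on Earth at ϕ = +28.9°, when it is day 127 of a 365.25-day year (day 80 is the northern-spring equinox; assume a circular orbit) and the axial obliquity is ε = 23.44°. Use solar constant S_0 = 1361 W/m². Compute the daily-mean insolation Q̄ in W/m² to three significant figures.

Q̄ ≈ 463 W/m²

Solar longitude: L_s = 360° × (127 − 80)/365.25 = 46.324°.
sin δ = sin 23.44° × sin 46.324° = 0.28771, so δ = +16.721°.
cos h₀ = −tan(+28.9°) tan(+16.721°) = -0.1658, h₀ = 1.7374 rad.
Bracket: h₀ sin ϕ sin δ + cos ϕ cos δ sin h₀ = 1.7374×0.48328×0.28771 + 0.87546×0.95772×0.98615 = 0.241576 + 0.826833 = 1.068409.
Q̄ = (S_0/π) × [bracket] = (1361/π) × 1.068409 = 462.9 W/m².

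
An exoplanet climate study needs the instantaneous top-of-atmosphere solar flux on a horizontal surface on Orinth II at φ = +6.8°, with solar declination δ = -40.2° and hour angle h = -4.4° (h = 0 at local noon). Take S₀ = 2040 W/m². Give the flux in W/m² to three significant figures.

1.39e+03 W/m²

cos θ_z = sin φ sin δ + cos φ cos δ cos h = -0.076425 + 0.756188 = 0.679763.
Flux = S₀ · cos θ_z = 2040 × 0.679763 = 1387 W/m².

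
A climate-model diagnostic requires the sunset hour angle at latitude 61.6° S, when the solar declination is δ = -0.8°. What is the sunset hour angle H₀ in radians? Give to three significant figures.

H₀ = 1.60 rad

cos H₀ = −tan φ · tan δ = −tan(-61.6°) × tan(-0.800°) = -0.0258, so H₀ = 1.5966 rad = 91.48°.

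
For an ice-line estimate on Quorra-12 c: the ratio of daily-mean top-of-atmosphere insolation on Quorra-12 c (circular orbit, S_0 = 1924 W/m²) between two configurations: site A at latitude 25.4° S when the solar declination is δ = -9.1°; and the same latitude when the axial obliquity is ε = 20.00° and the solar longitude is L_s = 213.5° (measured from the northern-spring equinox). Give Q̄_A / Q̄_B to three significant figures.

— Configuration A (ϕ=-25.4°):
cos h₀ = −tan(-25.4°) tan(-9.100°) = -0.0761, h₀ = 1.6469 rad.
Bracket: h₀ sin ϕ sin δ + cos ϕ cos δ sin h₀ = 1.6469×-0.42894×-0.15816 + 0.90334×0.98741×0.99710 = 0.111728 + 0.889380 = 1.001108.
Q̄ = (S_0/π) × [bracket] = (1924/π) × 1.001108 = 613.11 W/m².
— Configuration B (ϕ=-25.4°):
Solar declination: sin δ = sin ε · sin L_s = sin 20.00° × sin 213.5° = -0.18877, so δ = -10.881°.
cos h₀ = −tan(-25.4°) tan(-10.881°) = -0.0913, h₀ = 1.6622 rad.
Bracket: h₀ sin ϕ sin δ + cos ϕ cos δ sin h₀ = 1.6622×-0.42894×-0.18877 + 0.90334×0.98202×0.99583 = 0.134590 + 0.883399 = 1.017989.
Q̄ = (S_0/π) × [bracket] = (1924/π) × 1.017989 = 623.45 W/m².
Ratio Q̄_A / Q̄_B = 613.11 / 623.45 = 0.9834.

Q̄_A / Q̄_B ≈ 0.983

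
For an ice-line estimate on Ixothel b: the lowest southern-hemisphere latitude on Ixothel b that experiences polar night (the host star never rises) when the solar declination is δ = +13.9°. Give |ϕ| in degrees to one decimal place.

|ϕ| = 76.1°

Polar night requires cos h₀ = −tan ϕ tan δ ≥ 1, i.e. tan ϕ tan δ ≤ −1.
The boundary is |tan ϕ| · |tan δ| = 1, so |ϕ| = 90° − |δ| = 90° − 13.9° = 76.1° in the southern hemisphere.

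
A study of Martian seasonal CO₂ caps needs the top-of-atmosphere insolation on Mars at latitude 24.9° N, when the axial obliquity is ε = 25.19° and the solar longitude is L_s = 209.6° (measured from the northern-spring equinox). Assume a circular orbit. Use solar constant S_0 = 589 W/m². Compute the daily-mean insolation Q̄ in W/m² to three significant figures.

Solar declination: sin δ = sin ε · sin L_s = sin 25.19° × sin 209.6° = -0.21023, so δ = -12.136°.
cos h₀ = −tan(+24.9°) tan(-12.136°) = 0.0998, h₀ = 1.4708 rad.
Bracket: h₀ sin ϕ sin δ + cos ϕ cos δ sin h₀ = 1.4708×0.42104×-0.21023 + 0.90704×0.97765×0.99501 = -0.130188 + 0.882343 = 0.752155.
Q̄ = (S_0/π) × [bracket] = (589/π) × 0.752155 = 141.0 W/m².

Q̄ ≈ 141 W/m²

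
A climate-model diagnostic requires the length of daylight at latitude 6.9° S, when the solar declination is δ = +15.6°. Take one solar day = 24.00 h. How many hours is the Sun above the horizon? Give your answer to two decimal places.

11.74 h

cos h₀ = −tan ϕ · tan δ = −tan(-6.9°) × tan(+15.600°) = 0.0338, so h₀ = 1.5370 rad = 88.06°.
Daylight = 2h₀/(2π) × 24.00 h = (1.5370/π) × 24.00 = 11.74 h.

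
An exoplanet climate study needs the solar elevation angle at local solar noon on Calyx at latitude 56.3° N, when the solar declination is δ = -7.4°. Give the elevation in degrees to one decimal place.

26.3°

At local noon the hour angle is zero, so the zenith angle equals |φ − δ| = |+56.3° − (-7.400°)| = 63.700°.
Elevation = 90° − 63.700° = 26.3°.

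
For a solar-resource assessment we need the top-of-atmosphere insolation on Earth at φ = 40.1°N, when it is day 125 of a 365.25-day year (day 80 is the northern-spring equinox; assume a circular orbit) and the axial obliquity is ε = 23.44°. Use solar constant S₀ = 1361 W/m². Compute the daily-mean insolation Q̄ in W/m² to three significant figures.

Solar longitude: λ_s = 360° × (125 − 80)/365.25 = 44.353°.
sin δ = sin 23.44° × sin 44.353° = 0.27809, so δ = +16.146°.
cos H₀ = −tan(+40.1°) tan(+16.146°) = -0.2438, H₀ = 1.8171 rad.
Bracket: H₀ sin φ sin δ + cos φ cos δ sin H₀ = 1.8171×0.64412×0.27809 + 0.76492×0.96056×0.96983 = 0.325485 + 0.712584 = 1.038069.
Q̄ = (S₀/π) × [bracket] = (1361/π) × 1.038069 = 449.7 W/m².

Q̄ ≈ 450 W/m²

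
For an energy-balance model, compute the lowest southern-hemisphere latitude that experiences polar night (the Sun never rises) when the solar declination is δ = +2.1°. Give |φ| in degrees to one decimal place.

|φ| = 87.9°

Polar night requires cos H₀ = −tan φ tan δ ≥ 1, i.e. tan φ tan δ ≤ −1.
The boundary is |tan φ| · |tan δ| = 1, so |φ| = 90° − |δ| = 90° − 2.1° = 87.9° in the southern hemisphere.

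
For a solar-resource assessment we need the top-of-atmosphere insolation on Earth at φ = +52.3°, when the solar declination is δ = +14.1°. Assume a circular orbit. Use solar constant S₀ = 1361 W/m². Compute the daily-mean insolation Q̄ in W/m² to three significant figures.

Q̄ ≈ 402 W/m²

cos H₀ = −tan(+52.3°) tan(+14.100°) = -0.3250, H₀ = 1.9018 rad.
Bracket: H₀ sin φ sin δ + cos φ cos δ sin H₀ = 1.9018×0.79122×0.24362 + 0.61153×0.96987×0.94572 = 0.366585 + 0.560911 = 0.927496.
Q̄ = (S₀/π) × [bracket] = (1361/π) × 0.927496 = 401.8 W/m².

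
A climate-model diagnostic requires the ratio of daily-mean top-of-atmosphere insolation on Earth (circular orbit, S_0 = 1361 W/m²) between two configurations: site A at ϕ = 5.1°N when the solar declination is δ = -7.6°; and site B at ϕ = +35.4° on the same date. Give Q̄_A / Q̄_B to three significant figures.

— Configuration A (ϕ=+5.1°):
cos h₀ = −tan(+5.1°) tan(-7.600°) = 0.0119, h₀ = 1.5589 rad.
Bracket: h₀ sin ϕ sin δ + cos ϕ cos δ sin h₀ = 1.5589×0.08889×-0.13226 + 0.99604×0.99122×0.99993 = -0.018327 + 0.987226 = 0.968899.
Q̄ = (S_0/π) × [bracket] = (1361/π) × 0.968899 = 419.75 W/m².
— Configuration B (ϕ=+35.4°):
cos h₀ = −tan(+35.4°) tan(-7.600°) = 0.0948, h₀ = 1.4758 rad.
Bracket: h₀ sin ϕ sin δ + cos ϕ cos δ sin h₀ = 1.4758×0.57928×-0.13226 + 0.81513×0.99122×0.99549 = -0.113069 + 0.804329 = 0.691260.
Q̄ = (S_0/π) × [bracket] = (1361/π) × 0.691260 = 299.47 W/m².
Ratio Q̄_A / Q̄_B = 419.75 / 299.47 = 1.402.

Q̄_A / Q̄_B ≈ 1.40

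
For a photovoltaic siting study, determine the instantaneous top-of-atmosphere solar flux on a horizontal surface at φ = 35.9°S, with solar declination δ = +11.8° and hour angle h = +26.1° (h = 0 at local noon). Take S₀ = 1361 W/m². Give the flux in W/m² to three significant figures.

cos θ_z = sin φ sin δ + cos φ cos δ cos h = -0.119911 + 0.712067 = 0.592156.
Flux = S₀ · cos θ_z = 1361 × 0.592156 = 805.9 W/m².

806 W/m²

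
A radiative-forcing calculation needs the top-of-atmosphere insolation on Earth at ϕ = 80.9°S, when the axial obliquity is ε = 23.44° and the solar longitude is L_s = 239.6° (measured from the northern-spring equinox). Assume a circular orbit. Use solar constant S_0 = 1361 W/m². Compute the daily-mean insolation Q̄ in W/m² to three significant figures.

Solar declination: sin δ = sin ε · sin L_s = sin 23.44° × sin 239.6° = -0.34310, so δ = -20.066°.
cos h₀ = −tan(-80.9°) tan(-20.066°) = -2.2805 ≤ −1 ⇒ polar day, h₀ = π.
Bracket: h₀ sin ϕ sin δ + cos ϕ cos δ sin h₀ = 3.1416×-0.98741×-0.34310 + 0.15816×0.93930×0.00000 = 1.064312 + 0.000000 = 1.064312.
Q̄ = (S_0/π) × [bracket] = (1361/π) × 1.064312 = 461.1 W/m².

Q̄ ≈ 461 W/m²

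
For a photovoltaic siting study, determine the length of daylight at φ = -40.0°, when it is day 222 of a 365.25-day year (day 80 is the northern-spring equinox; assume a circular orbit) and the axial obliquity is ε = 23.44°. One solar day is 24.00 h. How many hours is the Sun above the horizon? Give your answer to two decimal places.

10.29 h

Solar longitude: λ_s = 360° × (222 − 80)/365.25 = 139.959°.
sin δ = sin 23.44° × sin 139.959° = 0.25591, so δ = +14.828°.
cos H₀ = −tan φ · tan δ = −tan(-40.0°) × tan(+14.828°) = 0.2221, so H₀ = 1.3468 rad = 77.17°.
Daylight = 2H₀/(2π) × 24.00 h = (1.3468/π) × 24.00 = 10.29 h.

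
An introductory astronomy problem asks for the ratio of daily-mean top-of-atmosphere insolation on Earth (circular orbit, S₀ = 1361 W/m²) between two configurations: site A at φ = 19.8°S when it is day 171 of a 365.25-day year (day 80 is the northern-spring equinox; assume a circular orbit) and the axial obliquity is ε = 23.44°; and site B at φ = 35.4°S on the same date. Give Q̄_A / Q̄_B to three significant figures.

— Configuration A (φ=-19.8°):
Solar longitude: λ_s = 360° × (171 − 80)/365.25 = 89.692°.
sin δ = sin 23.44° × sin 89.692° = 0.39778, so δ = +23.440°.
cos H₀ = −tan(-19.8°) tan(+23.440°) = 0.1561, H₀ = 1.4141 rad.
Bracket: H₀ sin φ sin δ + cos φ cos δ sin H₀ = 1.4141×-0.33874×0.39778 + 0.94088×0.91748×0.98774 = -0.190541 + 0.852655 = 0.662114.
Q̄ = (S₀/π) × [bracket] = (1361/π) × 0.662114 = 286.84 W/m².
— Configuration B (φ=-35.4°):
cos H₀ = −tan(-35.4°) tan(+23.440°) = 0.3081, H₀ = 1.2576 rad.
Bracket: H₀ sin φ sin δ + cos φ cos δ sin H₀ = 1.2576×-0.57928×0.39778 + 0.81513×0.91748×0.95135 = -0.289784 + 0.711482 = 0.421698.
Q̄ = (S₀/π) × [bracket] = (1361/π) × 0.421698 = 182.69 W/m².
Ratio Q̄_A / Q̄_B = 286.84 / 182.69 = 1.570.

Q̄_A / Q̄_B ≈ 1.57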